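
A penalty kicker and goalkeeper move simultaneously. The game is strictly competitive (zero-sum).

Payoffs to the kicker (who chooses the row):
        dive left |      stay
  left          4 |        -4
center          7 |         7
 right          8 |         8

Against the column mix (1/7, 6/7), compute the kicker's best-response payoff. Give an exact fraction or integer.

left: (4)·(1/7) + (-4)·(6/7) = -20/7.
center: (7)·(1/7) + (7)·(6/7) = 7.
right: (8)·(1/7) + (8)·(6/7) = 8.
The best pure response is right with expected payoff 8.

8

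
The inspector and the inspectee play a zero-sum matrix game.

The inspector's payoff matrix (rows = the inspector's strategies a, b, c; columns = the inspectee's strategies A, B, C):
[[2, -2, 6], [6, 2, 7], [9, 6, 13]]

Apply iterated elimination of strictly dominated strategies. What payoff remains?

Row a is strictly dominated by row b (6>2, 2>-2, 7>6); eliminate a.
Column C is strictly dominated by A for the inspectee (6<7, 9<13); eliminate C.
Row b is strictly dominated by row c (9>6, 6>2); eliminate b.
Column A is strictly dominated by B for the inspectee (6<9); eliminate A.
Only (c, B) remains, with payoff 6.

6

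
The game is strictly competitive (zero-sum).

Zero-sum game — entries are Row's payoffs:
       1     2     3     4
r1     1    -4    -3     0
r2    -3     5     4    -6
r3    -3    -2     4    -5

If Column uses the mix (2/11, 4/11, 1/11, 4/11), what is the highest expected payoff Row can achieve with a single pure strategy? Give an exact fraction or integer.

-6/11

r1: (1)·(2/11) + (-4)·(4/11) + (-3)·(1/11) + (0)·(4/11) = -17/11.
r2: (-3)·(2/11) + (5)·(4/11) + (4)·(1/11) + (-6)·(4/11) = -6/11.
r3: (-3)·(2/11) + (-2)·(4/11) + (4)·(1/11) + (-5)·(4/11) = -30/11.
The best pure response is r2 with expected payoff -6/11.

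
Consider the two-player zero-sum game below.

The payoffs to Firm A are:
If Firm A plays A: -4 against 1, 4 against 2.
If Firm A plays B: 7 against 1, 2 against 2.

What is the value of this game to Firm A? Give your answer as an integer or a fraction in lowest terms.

36/13

Row minima are -4 and 2, so Firm A's maximin is 2; column maxima are 7 and 4, so Firm B's minimax is 4. These differ, so the equilibrium is in mixed strategies.
Let Firm A play A with probability p. Firm B is indifferent when −4p + 7(1−p) = 4p + 2(1−p), giving p = 5/13.
Let Firm B play 1 with probability q. Firm A is indifferent when −4q + 4(1−q) = 7q + 2(1−q), giving q = 2/13.
The value is -4·(2/13) + (4)·(11/13) = 36/13.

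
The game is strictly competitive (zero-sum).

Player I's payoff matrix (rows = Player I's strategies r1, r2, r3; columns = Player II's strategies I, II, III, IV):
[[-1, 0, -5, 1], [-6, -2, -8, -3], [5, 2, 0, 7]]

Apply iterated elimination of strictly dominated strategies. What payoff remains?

0

Row r1 is strictly dominated by row r3 (5>-1, 2>0, 0>-5, 7>1); eliminate r1.
Row r2 is strictly dominated by row r3 (5>-6, 2>-2, 0>-8, 7>-3); eliminate r2.
Column IV is strictly dominated by I for Player II (5<7); eliminate IV.
Column I is strictly dominated by II for Player II (2<5); eliminate I.
Column II is strictly dominated by III for Player II (0<2); eliminate II.
Only (r3, III) remains, with payoff 0.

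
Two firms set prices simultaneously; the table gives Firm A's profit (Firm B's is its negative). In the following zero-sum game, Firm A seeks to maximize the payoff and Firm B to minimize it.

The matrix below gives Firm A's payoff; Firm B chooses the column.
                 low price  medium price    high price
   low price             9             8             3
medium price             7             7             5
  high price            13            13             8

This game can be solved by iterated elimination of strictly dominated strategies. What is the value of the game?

Row medium price is strictly dominated by row high price (13>7, 13>7, 8>5); eliminate medium price.
Column medium price is strictly dominated by high price for Firm B (3<8, 8<13); eliminate medium price.
Column low price is strictly dominated by high price for Firm B (3<9, 8<13); eliminate low price.
Row low price is strictly dominated by row high price (8>3); eliminate low price.
Only (high price, high price) remains, with payoff 8.

8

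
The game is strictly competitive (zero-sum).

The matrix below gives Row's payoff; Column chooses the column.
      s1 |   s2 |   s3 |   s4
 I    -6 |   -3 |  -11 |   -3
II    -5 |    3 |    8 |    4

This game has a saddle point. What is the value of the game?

Row minima: -11, -5 → Row's maximin is -5.
Column maxima: -5, 3, 8, 4 → Column's minimax is -5.
They coincide at (II, s1), so the value is -5.

-5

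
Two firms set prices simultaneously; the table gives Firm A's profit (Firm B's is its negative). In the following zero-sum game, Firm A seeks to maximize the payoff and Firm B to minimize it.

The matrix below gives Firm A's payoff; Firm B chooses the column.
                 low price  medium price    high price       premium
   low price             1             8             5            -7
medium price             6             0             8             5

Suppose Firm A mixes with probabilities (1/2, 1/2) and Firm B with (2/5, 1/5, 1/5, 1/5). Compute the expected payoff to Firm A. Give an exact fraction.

33/10

Against (2/5, 1/5, 1/5, 1/5), each row's expected payoff is low price: 8/5; medium price: 5.
Taking the (1/2, 1/2)-weighted average: (1/2)·(8/5) + (1/2)·(5) = 33/10.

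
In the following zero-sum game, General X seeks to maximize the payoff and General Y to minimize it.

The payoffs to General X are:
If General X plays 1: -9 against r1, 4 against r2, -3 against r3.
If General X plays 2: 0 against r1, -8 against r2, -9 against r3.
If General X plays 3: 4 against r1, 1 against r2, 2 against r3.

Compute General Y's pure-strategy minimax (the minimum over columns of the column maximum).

2

The worst case (largest entry) in each column is r1: 4, r2: 4, r3: 2.
The best (smallest) of these is 2.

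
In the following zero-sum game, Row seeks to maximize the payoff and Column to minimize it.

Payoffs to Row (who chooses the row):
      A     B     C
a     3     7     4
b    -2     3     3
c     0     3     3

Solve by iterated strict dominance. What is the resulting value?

3

Column C is strictly dominated by A for Column (3<4, -2<3, 0<3); eliminate C.
Column B is strictly dominated by A for Column (3<7, -2<3, 0<3); eliminate B.
Row c is strictly dominated by row a (3>0); eliminate c.
Row b is strictly dominated by row a (3>-2); eliminate b.
Only (a, A) remains, with payoff 3.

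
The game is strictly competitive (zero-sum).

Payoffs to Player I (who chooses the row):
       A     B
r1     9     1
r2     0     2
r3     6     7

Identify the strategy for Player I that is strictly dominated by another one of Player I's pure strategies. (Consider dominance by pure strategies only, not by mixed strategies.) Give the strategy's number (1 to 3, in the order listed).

Compare r2 with r3: 6 > 0, 7 > 2.
So r3 strictly dominates r2 for Player I; r2 is strictly dominated.

2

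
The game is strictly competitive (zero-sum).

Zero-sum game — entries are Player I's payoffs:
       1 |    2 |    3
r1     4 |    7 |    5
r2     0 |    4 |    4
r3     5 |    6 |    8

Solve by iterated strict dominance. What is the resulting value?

Row r2 is strictly dominated by row r1 (4>0, 7>4, 5>4); eliminate r2.
Column 3 is strictly dominated by 1 for Player II (4<5, 5<8); eliminate 3.
Column 2 is strictly dominated by 1 for Player II (4<7, 5<6); eliminate 2.
Row r1 is strictly dominated by row r3 (5>4); eliminate r1.
Only (r3, 1) remains, with payoff 5.

5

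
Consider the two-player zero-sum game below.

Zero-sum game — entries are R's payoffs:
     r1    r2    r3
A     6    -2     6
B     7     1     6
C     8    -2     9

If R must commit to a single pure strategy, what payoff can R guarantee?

1

The worst-case payoff for each row is A: -2, B: 1, C: -2.
The best of these is 1.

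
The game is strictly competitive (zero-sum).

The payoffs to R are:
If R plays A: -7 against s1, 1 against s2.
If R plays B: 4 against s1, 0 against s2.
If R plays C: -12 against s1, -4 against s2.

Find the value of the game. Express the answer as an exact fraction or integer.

Row C is strictly dominated by row A, so R never plays it.
The remaining 2×2 game on (A, B) × (s1, s2) has no saddle point. Let R play A with probability p; indifference gives −7p + 4(1−p) = p, so p = 1/3.
Similarly C's optimal q on s1 is 1/12, and the value is -7·(1/12) + (1)·(11/12) = 1/3.

1/3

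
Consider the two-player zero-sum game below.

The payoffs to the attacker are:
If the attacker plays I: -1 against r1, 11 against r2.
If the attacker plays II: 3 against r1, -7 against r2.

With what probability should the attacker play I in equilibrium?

5/11

Row minima are -1 and -7, so the attacker's maximin is -1; column maxima are 3 and 11, so the defender's minimax is 3. These differ, so the equilibrium is in mixed strategies.
Let the attacker play I with probability p. The defender is indifferent when −p + 3(1−p) = 11p − 7(1−p), giving p = 5/11.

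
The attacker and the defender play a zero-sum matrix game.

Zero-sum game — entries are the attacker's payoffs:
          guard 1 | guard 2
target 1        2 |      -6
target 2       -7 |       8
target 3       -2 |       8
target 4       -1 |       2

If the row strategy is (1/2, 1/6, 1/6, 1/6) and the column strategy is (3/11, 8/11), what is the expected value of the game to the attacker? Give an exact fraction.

-2/11

Against (3/11, 8/11), each row's expected payoff is target 1: -42/11; target 2: 43/11; target 3: 58/11; target 4: 13/11.
Taking the (1/2, 1/6, 1/6, 1/6)-weighted average: (1/2)·(-42/11) + (1/6)·(43/11) + (1/6)·(58/11) + (1/6)·(13/11) = -2/11.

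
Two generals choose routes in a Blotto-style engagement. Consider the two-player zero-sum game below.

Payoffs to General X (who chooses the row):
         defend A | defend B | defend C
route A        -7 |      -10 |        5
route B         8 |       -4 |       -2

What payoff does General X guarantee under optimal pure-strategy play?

Row minima: -10, -4 → General X's maximin is -4.
Column maxima: 8, -4, 5 → General Y's minimax is -4.
They coincide at (route B, defend B), so the value is -4.

-4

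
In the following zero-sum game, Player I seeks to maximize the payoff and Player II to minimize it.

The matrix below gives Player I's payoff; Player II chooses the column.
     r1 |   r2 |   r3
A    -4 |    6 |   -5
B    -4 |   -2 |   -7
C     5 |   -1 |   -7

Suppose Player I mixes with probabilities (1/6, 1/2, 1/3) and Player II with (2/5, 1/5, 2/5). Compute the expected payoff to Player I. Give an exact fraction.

-47/15

Against (2/5, 1/5, 2/5), each row's expected payoff is A: -12/5; B: -24/5; C: -1.
Taking the (1/6, 1/2, 1/3)-weighted average: (1/6)·(-12/5) + (1/2)·(-24/5) + (1/3)·(-1) = -47/15.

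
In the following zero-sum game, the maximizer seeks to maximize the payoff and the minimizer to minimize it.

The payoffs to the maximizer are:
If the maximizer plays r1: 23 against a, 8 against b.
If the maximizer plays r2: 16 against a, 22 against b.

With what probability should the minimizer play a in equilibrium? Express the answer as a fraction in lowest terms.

Row minima are 8 and 16, so the maximizer's maximin is 16; column maxima are 23 and 22, so the minimizer's minimax is 22. These differ, so the equilibrium is in mixed strategies.
Let the minimizer play a with probability q. The maximizer is indifferent when 23q + 8(1−q) = 16q + 22(1−q), giving q = 2/3.

2/3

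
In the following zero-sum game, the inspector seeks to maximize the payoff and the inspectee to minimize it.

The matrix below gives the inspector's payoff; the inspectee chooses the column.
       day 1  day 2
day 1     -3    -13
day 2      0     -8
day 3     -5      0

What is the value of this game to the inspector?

-40/13

Row day 1 is strictly dominated by row day 2, so the inspector never plays it.
The remaining 2×2 game on (day 2, day 3) × (day 1, day 2) has no saddle point. Let the inspector play day 2 with probability p; indifference gives −5(1−p) = −8p, so p = 5/13.
Similarly the inspectee's optimal q on day 1 is 8/13, and the value is 0·(8/13) + (-8)·(5/13) = -40/13.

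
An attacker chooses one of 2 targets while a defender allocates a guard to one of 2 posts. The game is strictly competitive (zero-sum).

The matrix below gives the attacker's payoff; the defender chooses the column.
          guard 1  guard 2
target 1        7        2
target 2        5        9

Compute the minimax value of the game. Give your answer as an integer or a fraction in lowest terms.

53/9

Row minima are 2 and 5, so the attacker's maximin is 5; column maxima are 7 and 9, so the defender's minimax is 7. These differ, so the equilibrium is in mixed strategies.
Let the attacker play target 1 with probability p. The defender is indifferent when 7p + 5(1−p) = 2p + 9(1−p), giving p = 4/9.
Let the defender play guard 1 with probability q. The attacker is indifferent when 7q + 2(1−q) = 5q + 9(1−q), giving q = 7/9.
The value is 7·(7/9) + (2)·(2/9) = 53/9.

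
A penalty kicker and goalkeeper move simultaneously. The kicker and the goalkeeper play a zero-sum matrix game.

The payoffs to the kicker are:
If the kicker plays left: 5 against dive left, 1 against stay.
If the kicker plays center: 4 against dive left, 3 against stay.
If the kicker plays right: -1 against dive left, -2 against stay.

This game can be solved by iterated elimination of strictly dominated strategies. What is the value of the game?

Row right is strictly dominated by row left (5>-1, 1>-2); eliminate right.
Column dive left is strictly dominated by stay for the goalkeeper (1<5, 3<4); eliminate dive left.
Row left is strictly dominated by row center (3>1); eliminate left.
Only (center, stay) remains, with payoff 3.

3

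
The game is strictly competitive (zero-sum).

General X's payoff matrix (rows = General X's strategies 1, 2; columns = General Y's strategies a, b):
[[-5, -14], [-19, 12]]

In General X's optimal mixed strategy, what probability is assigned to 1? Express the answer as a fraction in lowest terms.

31/40

Row minima are -14 and -19, so General X's maximin is -14; column maxima are -5 and 12, so General Y's minimax is -5. These differ, so the equilibrium is in mixed strategies.
Let General X play 1 with probability p. General Y is indifferent when −5p − 19(1−p) = −14p + 12(1−p), giving p = 31/40.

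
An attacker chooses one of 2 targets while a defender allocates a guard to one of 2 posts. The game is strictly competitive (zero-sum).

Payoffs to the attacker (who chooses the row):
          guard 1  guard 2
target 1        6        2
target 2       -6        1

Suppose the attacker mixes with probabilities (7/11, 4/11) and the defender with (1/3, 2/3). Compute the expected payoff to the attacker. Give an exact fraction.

18/11

Against (1/3, 2/3), each row's expected payoff is target 1: 10/3; target 2: -4/3.
Taking the (7/11, 4/11)-weighted average: (7/11)·(10/3) + (4/11)·(-4/3) = 18/11.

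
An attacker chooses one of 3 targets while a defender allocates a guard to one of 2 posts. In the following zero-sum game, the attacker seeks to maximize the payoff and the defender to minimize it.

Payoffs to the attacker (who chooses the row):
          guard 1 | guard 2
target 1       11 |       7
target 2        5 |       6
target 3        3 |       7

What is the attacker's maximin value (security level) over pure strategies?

The worst-case payoff for each row is target 1: 7, target 2: 5, target 3: 3.
The best of these is 7.

7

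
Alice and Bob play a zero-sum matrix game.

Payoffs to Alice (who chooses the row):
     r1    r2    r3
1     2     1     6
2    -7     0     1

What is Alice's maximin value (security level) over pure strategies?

1

The worst-case payoff for each row is 1: 1, 2: -7.
The best of these is 1.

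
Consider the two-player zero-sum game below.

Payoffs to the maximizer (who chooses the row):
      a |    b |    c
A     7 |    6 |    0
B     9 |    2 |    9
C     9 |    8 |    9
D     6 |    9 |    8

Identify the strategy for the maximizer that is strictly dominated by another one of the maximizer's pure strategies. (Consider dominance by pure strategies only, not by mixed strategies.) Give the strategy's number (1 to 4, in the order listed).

Compare A with C: 9 > 7, 8 > 6, 9 > 0.
So C strictly dominates A for the maximizer; A is strictly dominated.

1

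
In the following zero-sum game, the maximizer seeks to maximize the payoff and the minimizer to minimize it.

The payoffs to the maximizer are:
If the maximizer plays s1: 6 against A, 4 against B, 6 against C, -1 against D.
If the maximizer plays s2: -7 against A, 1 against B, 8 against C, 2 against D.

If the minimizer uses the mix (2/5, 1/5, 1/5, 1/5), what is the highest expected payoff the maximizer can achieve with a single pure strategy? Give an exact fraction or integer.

21/5

s1: (6)·(2/5) + (4)·(1/5) + (6)·(1/5) + (-1)·(1/5) = 21/5.
s2: (-7)·(2/5) + (1)·(1/5) + (8)·(1/5) + (2)·(1/5) = -3/5.
The best pure response is s1 with expected payoff 21/5.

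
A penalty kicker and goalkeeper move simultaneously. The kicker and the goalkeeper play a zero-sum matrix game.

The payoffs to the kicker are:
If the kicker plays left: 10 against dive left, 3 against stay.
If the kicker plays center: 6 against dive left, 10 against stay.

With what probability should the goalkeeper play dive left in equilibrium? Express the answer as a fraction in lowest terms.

7/11

Row minima are 3 and 6, so the kicker's maximin is 6; column maxima are 10 and 10, so the goalkeeper's minimax is 10. These differ, so the equilibrium is in mixed strategies.
Let the goalkeeper play dive left with probability q. The kicker is indifferent when 10q + 3(1−q) = 6q + 10(1−q), giving q = 7/11.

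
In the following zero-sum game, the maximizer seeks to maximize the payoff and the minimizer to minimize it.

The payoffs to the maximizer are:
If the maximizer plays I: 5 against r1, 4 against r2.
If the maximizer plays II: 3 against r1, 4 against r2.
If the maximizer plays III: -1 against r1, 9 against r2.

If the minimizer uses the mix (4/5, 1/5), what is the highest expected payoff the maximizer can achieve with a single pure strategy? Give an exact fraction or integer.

24/5

I: (5)·(4/5) + (4)·(1/5) = 24/5.
II: (3)·(4/5) + (4)·(1/5) = 16/5.
III: (-1)·(4/5) + (9)·(1/5) = 1.
The best pure response is I with expected payoff 24/5.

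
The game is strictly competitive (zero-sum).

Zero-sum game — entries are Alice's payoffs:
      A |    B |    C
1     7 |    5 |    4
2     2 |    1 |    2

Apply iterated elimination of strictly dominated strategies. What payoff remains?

Column A is strictly dominated by B for Bob (5<7, 1<2); eliminate A.
Row 2 is strictly dominated by row 1 (5>1, 4>2); eliminate 2.
Column B is strictly dominated by C for Bob (4<5); eliminate B.
Only (1, C) remains, with payoff 4.

4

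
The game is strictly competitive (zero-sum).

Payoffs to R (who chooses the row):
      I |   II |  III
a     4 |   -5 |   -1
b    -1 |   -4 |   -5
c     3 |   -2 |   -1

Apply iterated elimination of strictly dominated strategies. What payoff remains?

-2

Column I is strictly dominated by II for C (-5<4, -4<-1, -2<3); eliminate I.
Row b is strictly dominated by row c (-2>-4, -1>-5); eliminate b.
Column III is strictly dominated by II for C (-5<-1, -2<-1); eliminate III.
Row a is strictly dominated by row c (-2>-5); eliminate a.
Only (c, II) remains, with payoff -2.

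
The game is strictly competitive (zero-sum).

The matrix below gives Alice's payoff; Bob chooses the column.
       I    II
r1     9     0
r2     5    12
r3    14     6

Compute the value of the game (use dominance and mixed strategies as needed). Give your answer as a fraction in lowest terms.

46/5

Row r1 is strictly dominated by row r3, so Alice never plays it.
The remaining 2×2 game on (r2, r3) × (I, II) has no saddle point. Let Alice play r2 with probability p; indifference gives 5p + 14(1−p) = 12p + 6(1−p), so p = 8/15.
Similarly Bob's optimal q on I is 2/5, and the value is 5·(2/5) + (12)·(3/5) = 46/5.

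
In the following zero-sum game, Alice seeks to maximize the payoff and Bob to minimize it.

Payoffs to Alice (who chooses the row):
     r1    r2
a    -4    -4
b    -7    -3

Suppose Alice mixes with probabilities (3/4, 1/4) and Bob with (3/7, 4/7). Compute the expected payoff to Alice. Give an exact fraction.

-117/28

Against (3/7, 4/7), each row's expected payoff is a: -4; b: -33/7.
Taking the (3/4, 1/4)-weighted average: (3/4)·(-4) + (1/4)·(-33/7) = -117/28.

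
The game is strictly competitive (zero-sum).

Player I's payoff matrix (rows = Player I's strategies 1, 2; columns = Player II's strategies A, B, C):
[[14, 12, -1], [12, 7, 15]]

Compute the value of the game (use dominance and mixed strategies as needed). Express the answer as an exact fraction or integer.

Column A is strictly dominated by B for Player II (it gives Player I more in every row).
The remaining 2×2 game on (1, 2) × (B, C) has no saddle point. Let Player I play 1 with probability p; indifference gives 12p + 7(1−p) = −p + 15(1−p), so p = 8/21.
Similarly Player II's optimal q on B is 16/21, and the value is 12·(16/21) + (-1)·(5/21) = 187/21.

187/21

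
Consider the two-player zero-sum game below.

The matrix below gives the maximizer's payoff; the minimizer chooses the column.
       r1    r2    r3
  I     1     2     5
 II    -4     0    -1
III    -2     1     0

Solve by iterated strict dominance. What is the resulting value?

Row III is strictly dominated by row I (1>-2, 2>1, 5>0); eliminate III.
Column r2 is strictly dominated by r1 for the minimizer (1<2, -4<0); eliminate r2.
Column r3 is strictly dominated by r1 for the minimizer (1<5, -4<-1); eliminate r3.
Row II is strictly dominated by row I (1>-4); eliminate II.
Only (I, r1) remains, with payoff 1.

1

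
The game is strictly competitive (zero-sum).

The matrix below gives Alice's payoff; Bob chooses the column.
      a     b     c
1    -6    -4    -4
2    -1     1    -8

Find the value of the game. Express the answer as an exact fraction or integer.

-44/9

Column b is strictly dominated by a for Bob (it gives Alice more in every row).
The remaining 2×2 game on (1, 2) × (a, c) has no saddle point. Let Alice play 1 with probability p; indifference gives −6p − (1−p) = −4p − 8(1−p), so p = 7/9.
Similarly Bob's optimal q on a is 4/9, and the value is -6·(4/9) + (-4)·(5/9) = -44/9.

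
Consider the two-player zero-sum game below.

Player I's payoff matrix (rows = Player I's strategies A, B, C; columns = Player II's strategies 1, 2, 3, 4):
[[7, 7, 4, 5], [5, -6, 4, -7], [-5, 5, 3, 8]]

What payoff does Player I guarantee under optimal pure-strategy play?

4

Row minima: 4, -7, -5 → Player I's maximin is 4.
Column maxima: 7, 7, 4, 8 → Player II's minimax is 4.
They coincide at (A, 3), so the value is 4.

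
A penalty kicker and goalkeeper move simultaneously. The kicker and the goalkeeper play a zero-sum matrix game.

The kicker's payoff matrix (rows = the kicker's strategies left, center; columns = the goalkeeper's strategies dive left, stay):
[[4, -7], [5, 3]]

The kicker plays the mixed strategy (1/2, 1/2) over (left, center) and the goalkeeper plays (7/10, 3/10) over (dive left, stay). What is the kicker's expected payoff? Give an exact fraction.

Against (7/10, 3/10), each row's expected payoff is left: 7/10; center: 22/5.
Taking the (1/2, 1/2)-weighted average: (1/2)·(7/10) + (1/2)·(22/5) = 51/20.

51/20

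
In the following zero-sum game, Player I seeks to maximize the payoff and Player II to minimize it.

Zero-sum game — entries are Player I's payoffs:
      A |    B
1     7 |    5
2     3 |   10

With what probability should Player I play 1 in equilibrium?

Row minima are 5 and 3, so Player I's maximin is 5; column maxima are 7 and 10, so Player II's minimax is 7. These differ, so the equilibrium is in mixed strategies.
Let Player I play 1 with probability p. Player II is indifferent when 7p + 3(1−p) = 5p + 10(1−p), giving p = 7/9.

7/9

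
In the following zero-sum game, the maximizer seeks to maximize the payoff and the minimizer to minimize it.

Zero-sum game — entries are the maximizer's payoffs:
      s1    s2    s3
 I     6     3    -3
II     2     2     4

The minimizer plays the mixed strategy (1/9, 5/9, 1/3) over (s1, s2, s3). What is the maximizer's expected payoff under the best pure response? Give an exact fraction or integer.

8/3

I: (6)·(1/9) + (3)·(5/9) + (-3)·(1/3) = 4/3.
II: (2)·(1/9) + (2)·(5/9) + (4)·(1/3) = 8/3.
The best pure response is II with expected payoff 8/3.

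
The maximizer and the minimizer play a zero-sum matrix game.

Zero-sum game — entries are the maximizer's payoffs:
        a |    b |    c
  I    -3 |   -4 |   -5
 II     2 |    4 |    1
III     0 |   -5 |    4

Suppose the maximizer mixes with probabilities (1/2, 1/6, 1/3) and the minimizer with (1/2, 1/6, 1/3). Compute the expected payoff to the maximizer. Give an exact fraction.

Against (1/2, 1/6, 1/3), each row's expected payoff is I: -23/6; II: 2; III: 1/2.
Taking the (1/2, 1/6, 1/3)-weighted average: (1/2)·(-23/6) + (1/6)·(2) + (1/3)·(1/2) = -17/12.

-17/12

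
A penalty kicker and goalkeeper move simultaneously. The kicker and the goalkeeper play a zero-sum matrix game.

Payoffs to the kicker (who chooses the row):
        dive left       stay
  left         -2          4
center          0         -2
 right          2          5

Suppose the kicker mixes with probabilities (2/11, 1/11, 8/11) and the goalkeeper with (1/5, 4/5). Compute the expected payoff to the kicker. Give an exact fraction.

Against (1/5, 4/5), each row's expected payoff is left: 14/5; center: -8/5; right: 22/5.
Taking the (2/11, 1/11, 8/11)-weighted average: (2/11)·(14/5) + (1/11)·(-8/5) + (8/11)·(22/5) = 196/55.

196/55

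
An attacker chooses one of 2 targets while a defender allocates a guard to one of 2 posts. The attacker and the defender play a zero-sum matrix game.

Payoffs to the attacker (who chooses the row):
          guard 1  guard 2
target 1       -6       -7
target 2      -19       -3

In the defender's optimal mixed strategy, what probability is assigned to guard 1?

Row minima are -7 and -19, so the attacker's maximin is -7; column maxima are -6 and -3, so the defender's minimax is -6. These differ, so the equilibrium is in mixed strategies.
Let the defender play guard 1 with probability q. The attacker is indifferent when −6q − 7(1−q) = −19q − 3(1−q), giving q = 4/17.

4/17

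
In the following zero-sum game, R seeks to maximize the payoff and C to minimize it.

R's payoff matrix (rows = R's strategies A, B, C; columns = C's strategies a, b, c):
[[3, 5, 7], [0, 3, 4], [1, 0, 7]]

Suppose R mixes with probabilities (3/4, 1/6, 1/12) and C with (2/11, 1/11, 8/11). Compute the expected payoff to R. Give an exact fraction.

731/132

Against (2/11, 1/11, 8/11), each row's expected payoff is A: 67/11; B: 35/11; C: 58/11.
Taking the (3/4, 1/6, 1/12)-weighted average: (3/4)·(67/11) + (1/6)·(35/11) + (1/12)·(58/11) = 731/132.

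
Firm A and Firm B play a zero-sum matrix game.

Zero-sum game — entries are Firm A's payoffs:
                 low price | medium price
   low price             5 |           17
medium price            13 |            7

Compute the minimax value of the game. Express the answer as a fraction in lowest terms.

31/3

Row minima are 5 and 7, so Firm A's maximin is 7; column maxima are 13 and 17, so Firm B's minimax is 13. These differ, so the equilibrium is in mixed strategies.
Let Firm A play low price with probability p. Firm B is indifferent when 5p + 13(1−p) = 17p + 7(1−p), giving p = 1/3.
Let Firm B play low price with probability q. Firm A is indifferent when 5q + 17(1−q) = 13q + 7(1−q), giving q = 5/9.
The value is 5·(5/9) + (17)·(4/9) = 31/3.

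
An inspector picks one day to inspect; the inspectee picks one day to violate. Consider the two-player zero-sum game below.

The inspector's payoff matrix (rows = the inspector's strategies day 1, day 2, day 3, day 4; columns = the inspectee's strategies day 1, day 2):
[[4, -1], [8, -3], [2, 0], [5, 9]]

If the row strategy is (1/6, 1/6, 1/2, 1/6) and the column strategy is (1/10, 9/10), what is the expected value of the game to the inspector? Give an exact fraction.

Against (1/10, 9/10), each row's expected payoff is day 1: -1/2; day 2: -19/10; day 3: 1/5; day 4: 43/5.
Taking the (1/6, 1/6, 1/2, 1/6)-weighted average: (1/6)·(-1/2) + (1/6)·(-19/10) + (1/2)·(1/5) + (1/6)·(43/5) = 17/15.

17/15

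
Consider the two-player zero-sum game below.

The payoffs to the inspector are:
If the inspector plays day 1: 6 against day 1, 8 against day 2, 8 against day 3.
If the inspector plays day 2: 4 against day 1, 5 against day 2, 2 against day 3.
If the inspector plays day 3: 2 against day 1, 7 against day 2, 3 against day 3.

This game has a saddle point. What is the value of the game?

6

Row minima: 6, 2, 2 → the inspector's maximin is 6.
Column maxima: 6, 8, 8 → the inspectee's minimax is 6.
They coincide at (day 1, day 1), so the value is 6.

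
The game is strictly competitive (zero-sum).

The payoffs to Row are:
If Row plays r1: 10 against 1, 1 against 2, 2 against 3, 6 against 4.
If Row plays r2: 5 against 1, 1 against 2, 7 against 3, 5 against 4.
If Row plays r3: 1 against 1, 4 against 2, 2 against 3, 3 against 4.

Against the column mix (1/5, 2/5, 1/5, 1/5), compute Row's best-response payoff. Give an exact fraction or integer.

r1: (10)·(1/5) + (1)·(2/5) + (2)·(1/5) + (6)·(1/5) = 4.
r2: (5)·(1/5) + (1)·(2/5) + (7)·(1/5) + (5)·(1/5) = 19/5.
r3: (1)·(1/5) + (4)·(2/5) + (2)·(1/5) + (3)·(1/5) = 14/5.
The best pure response is r1 with expected payoff 4.

4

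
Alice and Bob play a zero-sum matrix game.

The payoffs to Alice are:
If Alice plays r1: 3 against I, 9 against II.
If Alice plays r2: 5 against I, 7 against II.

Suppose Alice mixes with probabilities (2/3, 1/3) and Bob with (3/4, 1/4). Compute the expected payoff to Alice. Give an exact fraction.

Against (3/4, 1/4), each row's expected payoff is r1: 9/2; r2: 11/2.
Taking the (2/3, 1/3)-weighted average: (2/3)·(9/2) + (1/3)·(11/2) = 29/6.

29/6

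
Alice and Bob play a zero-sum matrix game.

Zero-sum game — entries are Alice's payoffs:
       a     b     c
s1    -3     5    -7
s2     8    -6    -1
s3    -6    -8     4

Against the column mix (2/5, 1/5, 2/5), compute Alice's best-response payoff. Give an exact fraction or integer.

8/5

s1: (-3)·(2/5) + (5)·(1/5) + (-7)·(2/5) = -3.
s2: (8)·(2/5) + (-6)·(1/5) + (-1)·(2/5) = 8/5.
s3: (-6)·(2/5) + (-8)·(1/5) + (4)·(2/5) = -12/5.
The best pure response is s2 with expected payoff 8/5.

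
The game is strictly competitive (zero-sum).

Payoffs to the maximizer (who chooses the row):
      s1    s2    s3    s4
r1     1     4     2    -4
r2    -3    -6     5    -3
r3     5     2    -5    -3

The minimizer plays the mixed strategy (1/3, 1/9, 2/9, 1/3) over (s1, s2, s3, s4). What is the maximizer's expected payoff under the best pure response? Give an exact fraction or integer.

r1: (1)·(1/3) + (4)·(1/9) + (2)·(2/9) + (-4)·(1/3) = -1/9.
r2: (-3)·(1/3) + (-6)·(1/9) + (5)·(2/9) + (-3)·(1/3) = -14/9.
r3: (5)·(1/3) + (2)·(1/9) + (-5)·(2/9) + (-3)·(1/3) = -2/9.
The best pure response is r1 with expected payoff -1/9.

-1/9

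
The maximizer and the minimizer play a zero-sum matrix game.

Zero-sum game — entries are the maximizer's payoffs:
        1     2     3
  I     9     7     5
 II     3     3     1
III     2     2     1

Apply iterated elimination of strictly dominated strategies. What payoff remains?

Column 1 is strictly dominated by 3 for the minimizer (5<9, 1<3, 1<2); eliminate 1.
Column 2 is strictly dominated by 3 for the minimizer (5<7, 1<3, 1<2); eliminate 2.
Row III is strictly dominated by row I (5>1); eliminate III.
Row II is strictly dominated by row I (5>1); eliminate II.
Only (I, 3) remains, with payoff 5.

5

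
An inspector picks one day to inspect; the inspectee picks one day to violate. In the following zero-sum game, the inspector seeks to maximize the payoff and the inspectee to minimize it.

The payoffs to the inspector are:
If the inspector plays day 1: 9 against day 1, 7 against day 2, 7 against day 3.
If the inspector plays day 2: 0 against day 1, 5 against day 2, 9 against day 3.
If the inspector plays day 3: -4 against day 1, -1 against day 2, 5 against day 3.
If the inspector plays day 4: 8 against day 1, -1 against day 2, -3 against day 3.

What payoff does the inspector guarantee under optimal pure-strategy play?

Row minima: 7, 0, -4, -3 → the inspector's maximin is 7.
Column maxima: 9, 7, 9 → the inspectee's minimax is 7.
They coincide at (day 1, day 2), so the value is 7.

7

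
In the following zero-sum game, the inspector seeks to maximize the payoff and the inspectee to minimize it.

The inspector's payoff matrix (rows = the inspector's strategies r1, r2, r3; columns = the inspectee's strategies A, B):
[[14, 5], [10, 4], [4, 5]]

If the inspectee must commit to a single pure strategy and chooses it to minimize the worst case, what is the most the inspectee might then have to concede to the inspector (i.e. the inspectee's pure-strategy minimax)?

5

The worst case (largest entry) in each column is A: 14, B: 5.
The best (smallest) of these is 5.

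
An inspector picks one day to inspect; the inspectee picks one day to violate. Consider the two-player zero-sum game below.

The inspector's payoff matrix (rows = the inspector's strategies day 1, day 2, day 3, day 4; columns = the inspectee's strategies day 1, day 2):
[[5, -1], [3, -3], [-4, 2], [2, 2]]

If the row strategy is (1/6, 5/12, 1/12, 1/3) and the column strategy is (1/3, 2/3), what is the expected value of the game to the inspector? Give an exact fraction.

5/12

Against (1/3, 2/3), each row's expected payoff is day 1: 1; day 2: -1; day 3: 0; day 4: 2.
Taking the (1/6, 5/12, 1/12, 1/3)-weighted average: (1/6)·(1) + (5/12)·(-1) + (1/12)·(0) + (1/3)·(2) = 5/12.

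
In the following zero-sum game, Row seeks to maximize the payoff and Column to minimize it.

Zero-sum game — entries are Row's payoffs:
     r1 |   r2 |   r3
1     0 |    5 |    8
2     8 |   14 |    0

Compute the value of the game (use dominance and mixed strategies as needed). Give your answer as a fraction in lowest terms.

Column r2 is strictly dominated by r1 for Column (it gives Row more in every row).
The remaining 2×2 game on (1, 2) × (r1, r3) has no saddle point. Let Row play 1 with probability p; indifference gives 8(1−p) = 8p, so p = 1/2.
Similarly Column's optimal q on r1 is 1/2, and the value is 0·(1/2) + (8)·(1/2) = 4.

4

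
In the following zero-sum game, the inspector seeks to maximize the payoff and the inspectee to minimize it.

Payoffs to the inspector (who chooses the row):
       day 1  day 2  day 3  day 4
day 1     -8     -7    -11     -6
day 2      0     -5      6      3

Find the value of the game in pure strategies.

Row minima: -11, -5 → the inspector's maximin is -5.
Column maxima: 0, -5, 6, 3 → the inspectee's minimax is -5.
They coincide at (day 2, day 2), so the value is -5.

-5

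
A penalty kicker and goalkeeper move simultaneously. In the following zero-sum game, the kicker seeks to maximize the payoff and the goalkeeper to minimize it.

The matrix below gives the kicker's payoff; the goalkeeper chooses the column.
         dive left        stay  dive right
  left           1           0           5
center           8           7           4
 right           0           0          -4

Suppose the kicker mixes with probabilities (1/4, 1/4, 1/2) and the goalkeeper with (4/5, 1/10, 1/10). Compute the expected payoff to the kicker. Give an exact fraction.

Against (4/5, 1/10, 1/10), each row's expected payoff is left: 13/10; center: 15/2; right: -2/5.
Taking the (1/4, 1/4, 1/2)-weighted average: (1/4)·(13/10) + (1/4)·(15/2) + (1/2)·(-2/5) = 2.

2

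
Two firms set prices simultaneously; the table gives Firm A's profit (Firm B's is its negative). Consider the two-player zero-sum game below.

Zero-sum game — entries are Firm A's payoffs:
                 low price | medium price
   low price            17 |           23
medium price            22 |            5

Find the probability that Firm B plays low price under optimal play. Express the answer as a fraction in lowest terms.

Row minima are 17 and 5, so Firm A's maximin is 17; column maxima are 22 and 23, so Firm B's minimax is 22. These differ, so the equilibrium is in mixed strategies.
Let Firm B play low price with probability q. Firm A is indifferent when 17q + 23(1−q) = 22q + 5(1−q), giving q = 18/23.

18/23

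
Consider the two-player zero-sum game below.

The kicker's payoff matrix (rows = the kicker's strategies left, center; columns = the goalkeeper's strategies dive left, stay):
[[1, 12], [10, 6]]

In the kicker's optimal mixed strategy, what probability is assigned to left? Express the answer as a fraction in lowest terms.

4/15

Row minima are 1 and 6, so the kicker's maximin is 6; column maxima are 10 and 12, so the goalkeeper's minimax is 10. These differ, so the equilibrium is in mixed strategies.
Let the kicker play left with probability p. The goalkeeper is indifferent when p + 10(1−p) = 12p + 6(1−p), giving p = 4/15.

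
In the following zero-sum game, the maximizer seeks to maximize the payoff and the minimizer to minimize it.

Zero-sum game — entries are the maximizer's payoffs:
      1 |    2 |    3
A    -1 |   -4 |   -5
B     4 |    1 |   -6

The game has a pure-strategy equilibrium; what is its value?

Row minima: -5, -6 → the maximizer's maximin is -5.
Column maxima: 4, 1, -5 → the minimizer's minimax is -5.
They coincide at (A, 3), so the value is -5.

-5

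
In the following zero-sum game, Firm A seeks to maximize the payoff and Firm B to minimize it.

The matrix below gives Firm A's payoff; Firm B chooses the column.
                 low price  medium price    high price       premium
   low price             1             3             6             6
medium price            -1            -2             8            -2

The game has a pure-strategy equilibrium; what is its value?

1

Row minima: 1, -2 → Firm A's maximin is 1.
Column maxima: 1, 3, 8, 6 → Firm B's minimax is 1.
They coincide at (low price, low price), so the value is 1.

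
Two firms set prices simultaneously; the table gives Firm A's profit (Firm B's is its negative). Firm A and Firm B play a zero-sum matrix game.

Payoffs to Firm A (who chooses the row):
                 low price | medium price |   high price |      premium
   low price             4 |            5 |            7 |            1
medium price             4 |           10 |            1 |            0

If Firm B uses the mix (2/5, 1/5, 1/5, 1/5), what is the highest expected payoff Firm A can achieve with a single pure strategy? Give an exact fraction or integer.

low price: (4)·(2/5) + (5)·(1/5) + (7)·(1/5) + (1)·(1/5) = 21/5.
medium price: (4)·(2/5) + (10)·(1/5) + (1)·(1/5) + (0)·(1/5) = 19/5.
The best pure response is low price with expected payoff 21/5.

21/5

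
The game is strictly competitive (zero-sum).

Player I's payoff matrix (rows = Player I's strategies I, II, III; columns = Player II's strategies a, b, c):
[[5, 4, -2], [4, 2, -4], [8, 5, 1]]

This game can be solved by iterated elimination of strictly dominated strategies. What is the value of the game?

1

Row II is strictly dominated by row I (5>4, 4>2, -2>-4); eliminate II.
Row I is strictly dominated by row III (8>5, 5>4, 1>-2); eliminate I.
Column a is strictly dominated by b for Player II (5<8); eliminate a.
Column b is strictly dominated by c for Player II (1<5); eliminate b.
Only (III, c) remains, with payoff 1.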